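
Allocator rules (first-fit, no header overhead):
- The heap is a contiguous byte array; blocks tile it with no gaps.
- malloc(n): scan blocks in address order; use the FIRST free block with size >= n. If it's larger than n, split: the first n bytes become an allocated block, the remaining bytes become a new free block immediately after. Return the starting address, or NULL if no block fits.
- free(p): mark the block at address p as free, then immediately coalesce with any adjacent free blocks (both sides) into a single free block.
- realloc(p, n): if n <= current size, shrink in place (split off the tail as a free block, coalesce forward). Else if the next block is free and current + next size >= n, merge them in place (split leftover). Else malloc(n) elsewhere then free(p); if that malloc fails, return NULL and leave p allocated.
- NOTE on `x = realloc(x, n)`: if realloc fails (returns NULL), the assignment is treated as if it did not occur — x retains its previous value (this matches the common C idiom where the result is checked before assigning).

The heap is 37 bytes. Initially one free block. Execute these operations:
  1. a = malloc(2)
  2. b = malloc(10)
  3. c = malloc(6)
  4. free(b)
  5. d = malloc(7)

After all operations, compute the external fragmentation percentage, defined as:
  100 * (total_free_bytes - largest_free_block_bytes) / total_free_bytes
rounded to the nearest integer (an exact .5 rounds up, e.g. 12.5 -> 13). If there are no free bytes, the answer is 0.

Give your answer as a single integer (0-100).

Op 1: a = malloc(2) -> a = 0; heap: [0-1 ALLOC][2-36 FREE]
Op 2: b = malloc(10) -> b = 2; heap: [0-1 ALLOC][2-11 ALLOC][12-36 FREE]
Op 3: c = malloc(6) -> c = 12; heap: [0-1 ALLOC][2-11 ALLOC][12-17 ALLOC][18-36 FREE]
Op 4: free(b) -> (freed b); heap: [0-1 ALLOC][2-11 FREE][12-17 ALLOC][18-36 FREE]
Op 5: d = malloc(7) -> d = 2; heap: [0-1 ALLOC][2-8 ALLOC][9-11 FREE][12-17 ALLOC][18-36 FREE]
Free blocks: [3 19] total_free=22 largest=19 -> 100*(22-19)/22 = 300/22 ≈ 13.636 -> rounds to 14

Answer: 14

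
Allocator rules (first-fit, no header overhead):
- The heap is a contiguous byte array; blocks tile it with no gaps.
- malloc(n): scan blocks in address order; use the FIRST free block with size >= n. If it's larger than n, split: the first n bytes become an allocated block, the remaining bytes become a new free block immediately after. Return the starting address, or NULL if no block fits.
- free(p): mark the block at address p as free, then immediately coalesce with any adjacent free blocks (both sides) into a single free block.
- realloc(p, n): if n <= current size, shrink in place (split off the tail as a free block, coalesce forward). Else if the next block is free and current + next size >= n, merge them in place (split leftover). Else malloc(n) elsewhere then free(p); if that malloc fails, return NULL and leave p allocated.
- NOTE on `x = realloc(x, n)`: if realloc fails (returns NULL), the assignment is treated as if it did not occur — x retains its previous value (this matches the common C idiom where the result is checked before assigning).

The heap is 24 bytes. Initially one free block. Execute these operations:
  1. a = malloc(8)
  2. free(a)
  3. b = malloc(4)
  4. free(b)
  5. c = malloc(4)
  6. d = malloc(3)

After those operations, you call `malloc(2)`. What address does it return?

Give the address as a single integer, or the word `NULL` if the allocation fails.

Answer: 7

Derivation:
Op 1: a = malloc(8) -> a = 0; heap: [0-7 ALLOC][8-23 FREE]
Op 2: free(a) -> (freed a); heap: [0-23 FREE]
Op 3: b = malloc(4) -> b = 0; heap: [0-3 ALLOC][4-23 FREE]
Op 4: free(b) -> (freed b); heap: [0-23 FREE]
Op 5: c = malloc(4) -> c = 0; heap: [0-3 ALLOC][4-23 FREE]
Op 6: d = malloc(3) -> d = 4; heap: [0-3 ALLOC][4-6 ALLOC][7-23 FREE]
malloc(2): first-fit scan over [0-3 ALLOC][4-6 ALLOC][7-23 FREE] -> 7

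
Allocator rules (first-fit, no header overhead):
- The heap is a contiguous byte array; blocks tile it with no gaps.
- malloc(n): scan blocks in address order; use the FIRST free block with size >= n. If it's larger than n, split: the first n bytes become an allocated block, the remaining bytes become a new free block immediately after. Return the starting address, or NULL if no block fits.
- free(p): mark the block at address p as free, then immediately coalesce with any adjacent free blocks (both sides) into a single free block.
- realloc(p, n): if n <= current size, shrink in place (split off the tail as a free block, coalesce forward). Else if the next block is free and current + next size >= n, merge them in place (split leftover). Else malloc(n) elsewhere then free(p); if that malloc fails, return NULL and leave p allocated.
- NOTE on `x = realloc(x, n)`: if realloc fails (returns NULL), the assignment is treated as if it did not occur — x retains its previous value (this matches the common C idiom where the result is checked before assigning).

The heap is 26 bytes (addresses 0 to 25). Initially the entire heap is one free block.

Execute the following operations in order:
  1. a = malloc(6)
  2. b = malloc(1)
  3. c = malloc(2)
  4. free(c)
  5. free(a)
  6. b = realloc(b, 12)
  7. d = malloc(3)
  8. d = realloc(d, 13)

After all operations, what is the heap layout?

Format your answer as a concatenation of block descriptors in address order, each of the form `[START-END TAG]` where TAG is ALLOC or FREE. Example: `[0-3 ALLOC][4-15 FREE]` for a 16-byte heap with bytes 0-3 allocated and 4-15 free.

Answer: [0-2 ALLOC][3-5 FREE][6-17 ALLOC][18-25 FREE]

Derivation:
Op 1: a = malloc(6) -> a = 0; heap: [0-5 ALLOC][6-25 FREE]
Op 2: b = malloc(1) -> b = 6; heap: [0-5 ALLOC][6-6 ALLOC][7-25 FREE]
Op 3: c = malloc(2) -> c = 7; heap: [0-5 ALLOC][6-6 ALLOC][7-8 ALLOC][9-25 FREE]
Op 4: free(c) -> (freed c); heap: [0-5 ALLOC][6-6 ALLOC][7-25 FREE]
Op 5: free(a) -> (freed a); heap: [0-5 FREE][6-6 ALLOC][7-25 FREE]
Op 6: b = realloc(b, 12) -> b = 6; heap: [0-5 FREE][6-17 ALLOC][18-25 FREE]
Op 7: d = malloc(3) -> d = 0; heap: [0-2 ALLOC][3-5 FREE][6-17 ALLOC][18-25 FREE]
Op 8: d = realloc(d, 13) -> NULL (d unchanged); heap: [0-2 ALLOC][3-5 FREE][6-17 ALLOC][18-25 FREE]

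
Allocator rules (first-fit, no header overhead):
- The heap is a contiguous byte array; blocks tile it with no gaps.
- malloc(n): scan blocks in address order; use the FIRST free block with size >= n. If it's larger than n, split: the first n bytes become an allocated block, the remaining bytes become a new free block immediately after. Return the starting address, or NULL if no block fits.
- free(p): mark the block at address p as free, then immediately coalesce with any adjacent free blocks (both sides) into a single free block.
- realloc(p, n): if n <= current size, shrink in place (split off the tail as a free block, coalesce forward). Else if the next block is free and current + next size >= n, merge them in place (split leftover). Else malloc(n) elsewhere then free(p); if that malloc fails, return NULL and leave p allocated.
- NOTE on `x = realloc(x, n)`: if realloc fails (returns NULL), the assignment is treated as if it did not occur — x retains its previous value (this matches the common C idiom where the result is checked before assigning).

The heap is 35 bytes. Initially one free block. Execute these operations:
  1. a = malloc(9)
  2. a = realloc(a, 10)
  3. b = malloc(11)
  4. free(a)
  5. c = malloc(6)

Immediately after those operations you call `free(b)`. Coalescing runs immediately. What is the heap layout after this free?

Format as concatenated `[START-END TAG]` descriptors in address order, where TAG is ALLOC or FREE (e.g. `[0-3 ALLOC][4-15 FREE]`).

Answer: [0-5 ALLOC][6-34 FREE]

Derivation:
Op 1: a = malloc(9) -> a = 0; heap: [0-8 ALLOC][9-34 FREE]
Op 2: a = realloc(a, 10) -> a = 0; heap: [0-9 ALLOC][10-34 FREE]
Op 3: b = malloc(11) -> b = 10; heap: [0-9 ALLOC][10-20 ALLOC][21-34 FREE]
Op 4: free(a) -> (freed a); heap: [0-9 FREE][10-20 ALLOC][21-34 FREE]
Op 5: c = malloc(6) -> c = 0; heap: [0-5 ALLOC][6-9 FREE][10-20 ALLOC][21-34 FREE]
free(b): b = 10 -> block [10-20 ALLOC]; mark free, coalesce with adjacent free neighbors -> [0-5 ALLOC][6-34 FREE]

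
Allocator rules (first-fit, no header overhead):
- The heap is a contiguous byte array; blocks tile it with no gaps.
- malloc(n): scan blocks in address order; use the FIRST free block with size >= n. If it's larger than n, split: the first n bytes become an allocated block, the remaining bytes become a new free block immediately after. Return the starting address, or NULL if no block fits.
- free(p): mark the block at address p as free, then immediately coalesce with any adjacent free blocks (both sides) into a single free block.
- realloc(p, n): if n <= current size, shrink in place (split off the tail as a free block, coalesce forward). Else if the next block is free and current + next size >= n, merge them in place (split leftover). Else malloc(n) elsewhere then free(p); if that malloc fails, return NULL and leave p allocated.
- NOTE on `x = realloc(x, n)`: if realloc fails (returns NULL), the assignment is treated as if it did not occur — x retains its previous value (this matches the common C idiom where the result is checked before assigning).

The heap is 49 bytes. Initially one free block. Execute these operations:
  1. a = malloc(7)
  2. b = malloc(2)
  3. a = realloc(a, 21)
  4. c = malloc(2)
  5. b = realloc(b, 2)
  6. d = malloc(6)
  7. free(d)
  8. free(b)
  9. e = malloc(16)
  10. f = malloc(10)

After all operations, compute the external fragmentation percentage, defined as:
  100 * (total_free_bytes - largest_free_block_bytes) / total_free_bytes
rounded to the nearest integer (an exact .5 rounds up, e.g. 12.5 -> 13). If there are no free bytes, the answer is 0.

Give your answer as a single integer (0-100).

Answer: 30

Derivation:
Op 1: a = malloc(7) -> a = 0; heap: [0-6 ALLOC][7-48 FREE]
Op 2: b = malloc(2) -> b = 7; heap: [0-6 ALLOC][7-8 ALLOC][9-48 FREE]
Op 3: a = realloc(a, 21) -> a = 9; heap: [0-6 FREE][7-8 ALLOC][9-29 ALLOC][30-48 FREE]
Op 4: c = malloc(2) -> c = 0; heap: [0-1 ALLOC][2-6 FREE][7-8 ALLOC][9-29 ALLOC][30-48 FREE]
Op 5: b = realloc(b, 2) -> b = 7; heap: [0-1 ALLOC][2-6 FREE][7-8 ALLOC][9-29 ALLOC][30-48 FREE]
Op 6: d = malloc(6) -> d = 30; heap: [0-1 ALLOC][2-6 FREE][7-8 ALLOC][9-29 ALLOC][30-35 ALLOC][36-48 FREE]
Op 7: free(d) -> (freed d); heap: [0-1 ALLOC][2-6 FREE][7-8 ALLOC][9-29 ALLOC][30-48 FREE]
Op 8: free(b) -> (freed b); heap: [0-1 ALLOC][2-8 FREE][9-29 ALLOC][30-48 FREE]
Op 9: e = malloc(16) -> e = 30; heap: [0-1 ALLOC][2-8 FREE][9-29 ALLOC][30-45 ALLOC][46-48 FREE]
Op 10: f = malloc(10) -> f = NULL; heap: [0-1 ALLOC][2-8 FREE][9-29 ALLOC][30-45 ALLOC][46-48 FREE]
Free blocks: [7 3] total_free=10 largest=7 -> 100*(10-7)/10 = 300/10 = 30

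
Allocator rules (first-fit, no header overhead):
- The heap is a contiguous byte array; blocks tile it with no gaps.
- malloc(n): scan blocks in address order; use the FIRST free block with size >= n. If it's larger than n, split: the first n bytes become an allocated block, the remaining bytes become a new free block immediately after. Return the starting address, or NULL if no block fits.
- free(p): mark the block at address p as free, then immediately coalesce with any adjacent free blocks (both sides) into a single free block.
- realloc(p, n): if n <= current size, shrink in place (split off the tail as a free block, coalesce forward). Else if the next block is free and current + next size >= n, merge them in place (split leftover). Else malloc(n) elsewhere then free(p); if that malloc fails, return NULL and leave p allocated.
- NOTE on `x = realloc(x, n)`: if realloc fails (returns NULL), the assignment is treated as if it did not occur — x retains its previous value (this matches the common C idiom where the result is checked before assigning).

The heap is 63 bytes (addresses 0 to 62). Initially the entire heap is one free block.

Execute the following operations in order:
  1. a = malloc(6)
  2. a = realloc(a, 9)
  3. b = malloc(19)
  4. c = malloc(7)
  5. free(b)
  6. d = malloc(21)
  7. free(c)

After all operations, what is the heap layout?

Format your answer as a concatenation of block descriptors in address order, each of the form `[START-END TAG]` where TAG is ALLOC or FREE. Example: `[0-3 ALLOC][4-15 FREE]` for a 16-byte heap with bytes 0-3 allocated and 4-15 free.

Answer: [0-8 ALLOC][9-34 FREE][35-55 ALLOC][56-62 FREE]

Derivation:
Op 1: a = malloc(6) -> a = 0; heap: [0-5 ALLOC][6-62 FREE]
Op 2: a = realloc(a, 9) -> a = 0; heap: [0-8 ALLOC][9-62 FREE]
Op 3: b = malloc(19) -> b = 9; heap: [0-8 ALLOC][9-27 ALLOC][28-62 FREE]
Op 4: c = malloc(7) -> c = 28; heap: [0-8 ALLOC][9-27 ALLOC][28-34 ALLOC][35-62 FREE]
Op 5: free(b) -> (freed b); heap: [0-8 ALLOC][9-27 FREE][28-34 ALLOC][35-62 FREE]
Op 6: d = malloc(21) -> d = 35; heap: [0-8 ALLOC][9-27 FREE][28-34 ALLOC][35-55 ALLOC][56-62 FREE]
Op 7: free(c) -> (freed c); heap: [0-8 ALLOC][9-34 FREE][35-55 ALLOC][56-62 FREE]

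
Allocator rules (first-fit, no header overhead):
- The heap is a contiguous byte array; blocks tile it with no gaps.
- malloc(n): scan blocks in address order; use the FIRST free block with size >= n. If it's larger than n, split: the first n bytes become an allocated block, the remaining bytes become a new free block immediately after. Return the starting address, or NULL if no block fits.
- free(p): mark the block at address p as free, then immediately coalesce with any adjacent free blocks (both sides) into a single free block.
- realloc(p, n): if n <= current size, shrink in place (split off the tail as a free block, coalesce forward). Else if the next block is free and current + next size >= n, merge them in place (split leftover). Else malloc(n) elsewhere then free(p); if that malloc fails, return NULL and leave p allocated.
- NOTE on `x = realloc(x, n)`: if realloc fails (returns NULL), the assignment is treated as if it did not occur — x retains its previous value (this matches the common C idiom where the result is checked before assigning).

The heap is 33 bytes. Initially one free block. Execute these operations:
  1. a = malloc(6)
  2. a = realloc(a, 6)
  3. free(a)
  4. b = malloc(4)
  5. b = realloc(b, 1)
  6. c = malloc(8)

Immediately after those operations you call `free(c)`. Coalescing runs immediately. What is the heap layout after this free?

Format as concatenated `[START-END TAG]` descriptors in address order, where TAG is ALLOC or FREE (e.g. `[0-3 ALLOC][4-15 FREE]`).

Answer: [0-0 ALLOC][1-32 FREE]

Derivation:
Op 1: a = malloc(6) -> a = 0; heap: [0-5 ALLOC][6-32 FREE]
Op 2: a = realloc(a, 6) -> a = 0; heap: [0-5 ALLOC][6-32 FREE]
Op 3: free(a) -> (freed a); heap: [0-32 FREE]
Op 4: b = malloc(4) -> b = 0; heap: [0-3 ALLOC][4-32 FREE]
Op 5: b = realloc(b, 1) -> b = 0; heap: [0-0 ALLOC][1-32 FREE]
Op 6: c = malloc(8) -> c = 1; heap: [0-0 ALLOC][1-8 ALLOC][9-32 FREE]
free(c): c = 1 -> block [1-8 ALLOC]; mark free, coalesce with adjacent free neighbors -> [0-0 ALLOC][1-32 FREE]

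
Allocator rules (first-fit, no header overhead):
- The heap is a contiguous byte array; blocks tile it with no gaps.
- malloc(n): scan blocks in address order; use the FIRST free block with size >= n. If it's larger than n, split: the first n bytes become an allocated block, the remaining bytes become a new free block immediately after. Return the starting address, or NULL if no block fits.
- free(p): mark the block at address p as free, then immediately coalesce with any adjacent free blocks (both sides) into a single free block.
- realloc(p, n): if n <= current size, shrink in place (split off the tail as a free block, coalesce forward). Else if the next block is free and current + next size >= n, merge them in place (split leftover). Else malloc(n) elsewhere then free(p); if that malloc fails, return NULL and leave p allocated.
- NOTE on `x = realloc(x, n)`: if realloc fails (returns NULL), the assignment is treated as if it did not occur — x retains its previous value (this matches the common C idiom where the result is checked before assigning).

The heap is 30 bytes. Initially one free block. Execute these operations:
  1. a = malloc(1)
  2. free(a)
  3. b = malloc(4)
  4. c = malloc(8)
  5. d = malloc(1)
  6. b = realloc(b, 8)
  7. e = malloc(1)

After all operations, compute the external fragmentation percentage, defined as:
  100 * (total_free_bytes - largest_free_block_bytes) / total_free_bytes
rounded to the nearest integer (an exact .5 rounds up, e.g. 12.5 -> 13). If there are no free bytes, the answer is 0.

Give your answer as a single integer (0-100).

Answer: 25

Derivation:
Op 1: a = malloc(1) -> a = 0; heap: [0-0 ALLOC][1-29 FREE]
Op 2: free(a) -> (freed a); heap: [0-29 FREE]
Op 3: b = malloc(4) -> b = 0; heap: [0-3 ALLOC][4-29 FREE]
Op 4: c = malloc(8) -> c = 4; heap: [0-3 ALLOC][4-11 ALLOC][12-29 FREE]
Op 5: d = malloc(1) -> d = 12; heap: [0-3 ALLOC][4-11 ALLOC][12-12 ALLOC][13-29 FREE]
Op 6: b = realloc(b, 8) -> b = 13; heap: [0-3 FREE][4-11 ALLOC][12-12 ALLOC][13-20 ALLOC][21-29 FREE]
Op 7: e = malloc(1) -> e = 0; heap: [0-0 ALLOC][1-3 FREE][4-11 ALLOC][12-12 ALLOC][13-20 ALLOC][21-29 FREE]
Free blocks: [3 9] total_free=12 largest=9 -> 100*(12-9)/12 = 300/12 = 25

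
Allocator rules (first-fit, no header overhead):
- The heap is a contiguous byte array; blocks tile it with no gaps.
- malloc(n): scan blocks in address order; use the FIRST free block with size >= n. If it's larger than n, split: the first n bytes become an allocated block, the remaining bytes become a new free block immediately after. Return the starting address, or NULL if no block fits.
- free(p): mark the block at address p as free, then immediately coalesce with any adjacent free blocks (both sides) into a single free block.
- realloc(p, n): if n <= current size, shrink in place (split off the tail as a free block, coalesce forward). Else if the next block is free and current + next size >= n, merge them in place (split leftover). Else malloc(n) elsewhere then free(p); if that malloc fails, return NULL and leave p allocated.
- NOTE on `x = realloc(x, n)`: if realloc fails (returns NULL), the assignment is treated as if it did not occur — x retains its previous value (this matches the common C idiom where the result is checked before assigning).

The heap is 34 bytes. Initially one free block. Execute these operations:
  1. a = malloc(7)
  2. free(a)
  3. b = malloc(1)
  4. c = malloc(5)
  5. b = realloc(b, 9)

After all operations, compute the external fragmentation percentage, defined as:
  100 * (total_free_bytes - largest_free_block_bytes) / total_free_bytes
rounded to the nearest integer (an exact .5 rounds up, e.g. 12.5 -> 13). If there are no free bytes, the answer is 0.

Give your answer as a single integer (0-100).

Op 1: a = malloc(7) -> a = 0; heap: [0-6 ALLOC][7-33 FREE]
Op 2: free(a) -> (freed a); heap: [0-33 FREE]
Op 3: b = malloc(1) -> b = 0; heap: [0-0 ALLOC][1-33 FREE]
Op 4: c = malloc(5) -> c = 1; heap: [0-0 ALLOC][1-5 ALLOC][6-33 FREE]
Op 5: b = realloc(b, 9) -> b = 6; heap: [0-0 FREE][1-5 ALLOC][6-14 ALLOC][15-33 FREE]
Free blocks: [1 19] total_free=20 largest=19 -> 100*(20-19)/20 = 100/20 = 5

Answer: 5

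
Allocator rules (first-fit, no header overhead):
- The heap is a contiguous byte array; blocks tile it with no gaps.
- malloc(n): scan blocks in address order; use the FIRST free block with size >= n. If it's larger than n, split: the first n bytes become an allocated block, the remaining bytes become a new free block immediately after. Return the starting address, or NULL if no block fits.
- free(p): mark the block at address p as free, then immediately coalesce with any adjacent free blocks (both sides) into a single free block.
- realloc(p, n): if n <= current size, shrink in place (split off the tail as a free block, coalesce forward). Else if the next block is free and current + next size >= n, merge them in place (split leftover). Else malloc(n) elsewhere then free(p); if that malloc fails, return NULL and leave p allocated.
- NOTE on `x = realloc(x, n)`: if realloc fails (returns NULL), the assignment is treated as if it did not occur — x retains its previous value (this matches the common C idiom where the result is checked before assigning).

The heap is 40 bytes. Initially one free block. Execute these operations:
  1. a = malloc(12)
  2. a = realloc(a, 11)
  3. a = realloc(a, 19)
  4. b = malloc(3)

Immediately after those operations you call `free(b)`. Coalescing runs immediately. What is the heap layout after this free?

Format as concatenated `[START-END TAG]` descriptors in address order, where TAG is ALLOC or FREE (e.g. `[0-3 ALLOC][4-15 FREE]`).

Answer: [0-18 ALLOC][19-39 FREE]

Derivation:
Op 1: a = malloc(12) -> a = 0; heap: [0-11 ALLOC][12-39 FREE]
Op 2: a = realloc(a, 11) -> a = 0; heap: [0-10 ALLOC][11-39 FREE]
Op 3: a = realloc(a, 19) -> a = 0; heap: [0-18 ALLOC][19-39 FREE]
Op 4: b = malloc(3) -> b = 19; heap: [0-18 ALLOC][19-21 ALLOC][22-39 FREE]
free(b): b = 19 -> block [19-21 ALLOC]; mark free, coalesce with adjacent free neighbors -> [0-18 ALLOC][19-39 FREE]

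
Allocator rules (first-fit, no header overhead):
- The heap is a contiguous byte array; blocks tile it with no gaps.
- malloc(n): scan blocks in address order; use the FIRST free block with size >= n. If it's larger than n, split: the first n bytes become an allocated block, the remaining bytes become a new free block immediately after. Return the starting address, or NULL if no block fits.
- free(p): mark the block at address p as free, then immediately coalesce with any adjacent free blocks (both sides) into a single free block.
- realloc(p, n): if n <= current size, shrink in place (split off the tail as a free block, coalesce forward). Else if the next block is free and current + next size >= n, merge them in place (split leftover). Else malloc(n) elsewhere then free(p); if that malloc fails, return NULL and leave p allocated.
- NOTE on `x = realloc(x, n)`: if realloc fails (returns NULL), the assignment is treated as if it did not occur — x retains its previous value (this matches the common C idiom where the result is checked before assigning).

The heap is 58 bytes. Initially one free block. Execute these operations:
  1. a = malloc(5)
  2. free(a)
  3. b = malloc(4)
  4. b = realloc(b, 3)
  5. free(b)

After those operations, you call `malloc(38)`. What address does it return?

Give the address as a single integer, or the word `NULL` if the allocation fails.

Op 1: a = malloc(5) -> a = 0; heap: [0-4 ALLOC][5-57 FREE]
Op 2: free(a) -> (freed a); heap: [0-57 FREE]
Op 3: b = malloc(4) -> b = 0; heap: [0-3 ALLOC][4-57 FREE]
Op 4: b = realloc(b, 3) -> b = 0; heap: [0-2 ALLOC][3-57 FREE]
Op 5: free(b) -> (freed b); heap: [0-57 FREE]
malloc(38): first-fit scan over [0-57 FREE] -> 0

Answer: 0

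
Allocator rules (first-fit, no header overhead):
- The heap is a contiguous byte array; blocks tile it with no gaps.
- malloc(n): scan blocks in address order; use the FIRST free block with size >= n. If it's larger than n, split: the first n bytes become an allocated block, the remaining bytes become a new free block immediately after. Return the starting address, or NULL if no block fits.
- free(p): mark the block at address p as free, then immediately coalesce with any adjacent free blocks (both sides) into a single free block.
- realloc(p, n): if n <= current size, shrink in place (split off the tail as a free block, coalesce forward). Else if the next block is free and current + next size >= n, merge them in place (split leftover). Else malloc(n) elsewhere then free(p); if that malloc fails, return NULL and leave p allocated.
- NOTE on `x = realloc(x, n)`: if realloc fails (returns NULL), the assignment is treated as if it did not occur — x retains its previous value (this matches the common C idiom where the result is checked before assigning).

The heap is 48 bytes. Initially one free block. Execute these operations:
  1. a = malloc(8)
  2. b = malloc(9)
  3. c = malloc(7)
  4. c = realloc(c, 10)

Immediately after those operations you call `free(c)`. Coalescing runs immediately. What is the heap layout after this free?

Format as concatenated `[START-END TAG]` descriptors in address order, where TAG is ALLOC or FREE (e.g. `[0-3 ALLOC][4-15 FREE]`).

Op 1: a = malloc(8) -> a = 0; heap: [0-7 ALLOC][8-47 FREE]
Op 2: b = malloc(9) -> b = 8; heap: [0-7 ALLOC][8-16 ALLOC][17-47 FREE]
Op 3: c = malloc(7) -> c = 17; heap: [0-7 ALLOC][8-16 ALLOC][17-23 ALLOC][24-47 FREE]
Op 4: c = realloc(c, 10) -> c = 17; heap: [0-7 ALLOC][8-16 ALLOC][17-26 ALLOC][27-47 FREE]
free(c): c = 17 -> block [17-26 ALLOC]; mark free, coalesce with adjacent free neighbors -> [0-7 ALLOC][8-16 ALLOC][17-47 FREE]

Answer: [0-7 ALLOC][8-16 ALLOC][17-47 FREE]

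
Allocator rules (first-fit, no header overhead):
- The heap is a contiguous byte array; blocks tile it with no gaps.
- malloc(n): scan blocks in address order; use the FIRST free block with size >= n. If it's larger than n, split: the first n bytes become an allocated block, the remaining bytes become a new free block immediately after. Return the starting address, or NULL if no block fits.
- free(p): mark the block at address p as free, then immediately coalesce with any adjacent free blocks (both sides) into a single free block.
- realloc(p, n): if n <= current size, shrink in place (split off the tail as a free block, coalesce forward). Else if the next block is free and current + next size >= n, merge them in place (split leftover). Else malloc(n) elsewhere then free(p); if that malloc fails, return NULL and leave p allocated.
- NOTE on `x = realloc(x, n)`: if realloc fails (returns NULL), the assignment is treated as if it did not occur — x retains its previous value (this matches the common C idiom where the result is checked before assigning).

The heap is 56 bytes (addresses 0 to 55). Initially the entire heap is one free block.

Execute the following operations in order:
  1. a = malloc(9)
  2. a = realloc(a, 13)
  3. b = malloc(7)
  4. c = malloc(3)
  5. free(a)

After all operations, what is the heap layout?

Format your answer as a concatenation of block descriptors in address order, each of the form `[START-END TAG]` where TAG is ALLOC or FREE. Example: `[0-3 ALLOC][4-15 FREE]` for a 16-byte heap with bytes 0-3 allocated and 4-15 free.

Answer: [0-12 FREE][13-19 ALLOC][20-22 ALLOC][23-55 FREE]

Derivation:
Op 1: a = malloc(9) -> a = 0; heap: [0-8 ALLOC][9-55 FREE]
Op 2: a = realloc(a, 13) -> a = 0; heap: [0-12 ALLOC][13-55 FREE]
Op 3: b = malloc(7) -> b = 13; heap: [0-12 ALLOC][13-19 ALLOC][20-55 FREE]
Op 4: c = malloc(3) -> c = 20; heap: [0-12 ALLOC][13-19 ALLOC][20-22 ALLOC][23-55 FREE]
Op 5: free(a) -> (freed a); heap: [0-12 FREE][13-19 ALLOC][20-22 ALLOC][23-55 FREE]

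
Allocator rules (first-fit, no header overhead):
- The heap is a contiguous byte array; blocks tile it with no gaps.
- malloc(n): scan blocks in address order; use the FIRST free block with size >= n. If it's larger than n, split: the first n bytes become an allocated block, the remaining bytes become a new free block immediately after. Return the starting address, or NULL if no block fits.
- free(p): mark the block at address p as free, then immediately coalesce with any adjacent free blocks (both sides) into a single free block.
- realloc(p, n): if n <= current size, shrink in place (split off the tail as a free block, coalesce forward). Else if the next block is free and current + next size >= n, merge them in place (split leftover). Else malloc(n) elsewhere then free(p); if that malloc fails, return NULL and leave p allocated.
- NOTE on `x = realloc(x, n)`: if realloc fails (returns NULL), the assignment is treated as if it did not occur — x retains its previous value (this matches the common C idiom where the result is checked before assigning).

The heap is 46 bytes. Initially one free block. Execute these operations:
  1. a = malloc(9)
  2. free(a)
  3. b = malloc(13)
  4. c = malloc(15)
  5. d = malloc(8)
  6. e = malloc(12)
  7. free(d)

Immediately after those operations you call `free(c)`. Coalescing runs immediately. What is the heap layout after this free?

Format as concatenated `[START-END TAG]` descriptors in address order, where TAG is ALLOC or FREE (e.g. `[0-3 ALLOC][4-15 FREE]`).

Op 1: a = malloc(9) -> a = 0; heap: [0-8 ALLOC][9-45 FREE]
Op 2: free(a) -> (freed a); heap: [0-45 FREE]
Op 3: b = malloc(13) -> b = 0; heap: [0-12 ALLOC][13-45 FREE]
Op 4: c = malloc(15) -> c = 13; heap: [0-12 ALLOC][13-27 ALLOC][28-45 FREE]
Op 5: d = malloc(8) -> d = 28; heap: [0-12 ALLOC][13-27 ALLOC][28-35 ALLOC][36-45 FREE]
Op 6: e = malloc(12) -> e = NULL; heap: [0-12 ALLOC][13-27 ALLOC][28-35 ALLOC][36-45 FREE]
Op 7: free(d) -> (freed d); heap: [0-12 ALLOC][13-27 ALLOC][28-45 FREE]
free(c): c = 13 -> block [13-27 ALLOC]; mark free, coalesce with adjacent free neighbors -> [0-12 ALLOC][13-45 FREE]

Answer: [0-12 ALLOC][13-45 FREE]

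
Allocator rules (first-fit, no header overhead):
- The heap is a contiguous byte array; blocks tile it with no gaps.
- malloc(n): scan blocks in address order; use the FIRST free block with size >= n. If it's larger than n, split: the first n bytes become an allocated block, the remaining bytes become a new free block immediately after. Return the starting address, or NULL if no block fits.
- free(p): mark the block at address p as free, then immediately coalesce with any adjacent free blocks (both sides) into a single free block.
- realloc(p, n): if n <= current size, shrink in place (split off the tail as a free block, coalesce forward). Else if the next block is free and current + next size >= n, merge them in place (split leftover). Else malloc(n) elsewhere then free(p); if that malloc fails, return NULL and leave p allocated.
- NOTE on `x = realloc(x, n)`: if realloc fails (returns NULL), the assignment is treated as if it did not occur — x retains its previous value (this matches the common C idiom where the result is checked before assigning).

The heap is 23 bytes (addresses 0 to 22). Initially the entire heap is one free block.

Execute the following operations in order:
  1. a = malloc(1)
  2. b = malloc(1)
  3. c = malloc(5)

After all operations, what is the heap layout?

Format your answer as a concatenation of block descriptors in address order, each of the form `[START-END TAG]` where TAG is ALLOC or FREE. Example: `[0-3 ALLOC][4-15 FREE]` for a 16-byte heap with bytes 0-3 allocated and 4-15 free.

Op 1: a = malloc(1) -> a = 0; heap: [0-0 ALLOC][1-22 FREE]
Op 2: b = malloc(1) -> b = 1; heap: [0-0 ALLOC][1-1 ALLOC][2-22 FREE]
Op 3: c = malloc(5) -> c = 2; heap: [0-0 ALLOC][1-1 ALLOC][2-6 ALLOC][7-22 FREE]

Answer: [0-0 ALLOC][1-1 ALLOC][2-6 ALLOC][7-22 FREE]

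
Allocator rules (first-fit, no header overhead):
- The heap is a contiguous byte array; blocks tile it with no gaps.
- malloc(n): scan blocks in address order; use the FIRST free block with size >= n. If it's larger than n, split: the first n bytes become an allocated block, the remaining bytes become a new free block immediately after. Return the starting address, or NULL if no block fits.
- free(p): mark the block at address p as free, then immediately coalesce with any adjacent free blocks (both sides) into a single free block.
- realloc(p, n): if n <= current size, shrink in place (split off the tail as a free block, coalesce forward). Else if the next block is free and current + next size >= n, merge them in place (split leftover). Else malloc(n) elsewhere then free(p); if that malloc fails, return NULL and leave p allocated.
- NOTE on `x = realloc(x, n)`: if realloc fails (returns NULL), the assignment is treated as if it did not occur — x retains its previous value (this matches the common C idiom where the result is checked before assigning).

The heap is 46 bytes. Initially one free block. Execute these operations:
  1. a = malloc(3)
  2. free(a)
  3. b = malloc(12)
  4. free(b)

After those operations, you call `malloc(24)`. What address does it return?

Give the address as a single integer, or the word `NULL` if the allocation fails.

Answer: 0

Derivation:
Op 1: a = malloc(3) -> a = 0; heap: [0-2 ALLOC][3-45 FREE]
Op 2: free(a) -> (freed a); heap: [0-45 FREE]
Op 3: b = malloc(12) -> b = 0; heap: [0-11 ALLOC][12-45 FREE]
Op 4: free(b) -> (freed b); heap: [0-45 FREE]
malloc(24): first-fit scan over [0-45 FREE] -> 0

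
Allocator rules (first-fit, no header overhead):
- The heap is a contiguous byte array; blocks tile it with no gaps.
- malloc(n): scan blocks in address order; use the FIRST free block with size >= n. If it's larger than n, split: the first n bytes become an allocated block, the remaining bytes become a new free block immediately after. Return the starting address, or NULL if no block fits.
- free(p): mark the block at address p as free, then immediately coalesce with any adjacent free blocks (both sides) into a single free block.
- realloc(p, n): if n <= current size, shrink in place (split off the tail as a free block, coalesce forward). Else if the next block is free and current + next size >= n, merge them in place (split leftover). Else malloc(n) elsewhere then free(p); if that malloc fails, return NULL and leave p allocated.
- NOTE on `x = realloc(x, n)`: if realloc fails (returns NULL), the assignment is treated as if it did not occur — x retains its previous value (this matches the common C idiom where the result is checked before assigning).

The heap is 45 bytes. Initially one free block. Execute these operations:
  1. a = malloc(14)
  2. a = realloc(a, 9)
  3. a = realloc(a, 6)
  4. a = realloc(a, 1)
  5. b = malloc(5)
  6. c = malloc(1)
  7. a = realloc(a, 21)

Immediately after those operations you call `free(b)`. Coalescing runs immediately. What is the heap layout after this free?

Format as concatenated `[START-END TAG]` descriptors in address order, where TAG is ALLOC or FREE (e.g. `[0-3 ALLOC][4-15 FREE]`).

Answer: [0-5 FREE][6-6 ALLOC][7-27 ALLOC][28-44 FREE]

Derivation:
Op 1: a = malloc(14) -> a = 0; heap: [0-13 ALLOC][14-44 FREE]
Op 2: a = realloc(a, 9) -> a = 0; heap: [0-8 ALLOC][9-44 FREE]
Op 3: a = realloc(a, 6) -> a = 0; heap: [0-5 ALLOC][6-44 FREE]
Op 4: a = realloc(a, 1) -> a = 0; heap: [0-0 ALLOC][1-44 FREE]
Op 5: b = malloc(5) -> b = 1; heap: [0-0 ALLOC][1-5 ALLOC][6-44 FREE]
Op 6: c = malloc(1) -> c = 6; heap: [0-0 ALLOC][1-5 ALLOC][6-6 ALLOC][7-44 FREE]
Op 7: a = realloc(a, 21) -> a = 7; heap: [0-0 FREE][1-5 ALLOC][6-6 ALLOC][7-27 ALLOC][28-44 FREE]
free(b): b = 1 -> block [1-5 ALLOC]; mark free, coalesce with adjacent free neighbors -> [0-5 FREE][6-6 ALLOC][7-27 ALLOC][28-44 FREE]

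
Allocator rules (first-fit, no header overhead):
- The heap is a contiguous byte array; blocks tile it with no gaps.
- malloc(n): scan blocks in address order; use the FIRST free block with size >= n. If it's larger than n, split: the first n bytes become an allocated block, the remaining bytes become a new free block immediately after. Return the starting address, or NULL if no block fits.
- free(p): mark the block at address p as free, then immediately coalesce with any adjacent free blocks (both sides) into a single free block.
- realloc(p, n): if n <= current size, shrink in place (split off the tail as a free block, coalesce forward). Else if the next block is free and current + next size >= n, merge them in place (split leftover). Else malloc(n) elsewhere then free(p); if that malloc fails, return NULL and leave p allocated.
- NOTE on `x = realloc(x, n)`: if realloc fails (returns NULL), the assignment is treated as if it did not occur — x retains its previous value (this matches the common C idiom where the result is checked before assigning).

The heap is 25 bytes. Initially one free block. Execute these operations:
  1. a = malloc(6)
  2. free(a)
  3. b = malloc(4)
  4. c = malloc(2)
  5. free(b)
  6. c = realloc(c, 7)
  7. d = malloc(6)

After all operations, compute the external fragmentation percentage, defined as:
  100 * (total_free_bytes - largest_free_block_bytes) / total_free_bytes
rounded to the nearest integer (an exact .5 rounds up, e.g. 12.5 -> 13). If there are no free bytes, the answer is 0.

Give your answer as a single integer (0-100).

Op 1: a = malloc(6) -> a = 0; heap: [0-5 ALLOC][6-24 FREE]
Op 2: free(a) -> (freed a); heap: [0-24 FREE]
Op 3: b = malloc(4) -> b = 0; heap: [0-3 ALLOC][4-24 FREE]
Op 4: c = malloc(2) -> c = 4; heap: [0-3 ALLOC][4-5 ALLOC][6-24 FREE]
Op 5: free(b) -> (freed b); heap: [0-3 FREE][4-5 ALLOC][6-24 FREE]
Op 6: c = realloc(c, 7) -> c = 4; heap: [0-3 FREE][4-10 ALLOC][11-24 FREE]
Op 7: d = malloc(6) -> d = 11; heap: [0-3 FREE][4-10 ALLOC][11-16 ALLOC][17-24 FREE]
Free blocks: [4 8] total_free=12 largest=8 -> 100*(12-8)/12 = 400/12 ≈ 33.333 -> rounds to 33

Answer: 33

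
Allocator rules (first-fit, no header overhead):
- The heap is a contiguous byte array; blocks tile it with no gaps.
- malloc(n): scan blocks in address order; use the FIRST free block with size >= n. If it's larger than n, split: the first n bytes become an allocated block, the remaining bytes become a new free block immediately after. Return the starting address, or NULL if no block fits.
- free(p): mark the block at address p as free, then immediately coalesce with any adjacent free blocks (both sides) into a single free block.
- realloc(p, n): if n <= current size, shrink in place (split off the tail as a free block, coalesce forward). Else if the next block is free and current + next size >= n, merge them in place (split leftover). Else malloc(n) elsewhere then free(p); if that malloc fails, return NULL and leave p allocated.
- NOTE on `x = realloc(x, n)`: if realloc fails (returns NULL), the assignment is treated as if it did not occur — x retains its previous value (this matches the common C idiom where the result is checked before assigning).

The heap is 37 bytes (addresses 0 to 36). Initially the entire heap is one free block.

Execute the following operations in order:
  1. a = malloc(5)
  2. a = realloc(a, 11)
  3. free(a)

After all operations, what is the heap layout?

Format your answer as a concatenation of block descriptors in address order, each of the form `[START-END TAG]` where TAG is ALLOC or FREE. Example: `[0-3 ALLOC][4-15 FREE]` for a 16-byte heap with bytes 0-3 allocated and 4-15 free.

Op 1: a = malloc(5) -> a = 0; heap: [0-4 ALLOC][5-36 FREE]
Op 2: a = realloc(a, 11) -> a = 0; heap: [0-10 ALLOC][11-36 FREE]
Op 3: free(a) -> (freed a); heap: [0-36 FREE]

Answer: [0-36 FREE]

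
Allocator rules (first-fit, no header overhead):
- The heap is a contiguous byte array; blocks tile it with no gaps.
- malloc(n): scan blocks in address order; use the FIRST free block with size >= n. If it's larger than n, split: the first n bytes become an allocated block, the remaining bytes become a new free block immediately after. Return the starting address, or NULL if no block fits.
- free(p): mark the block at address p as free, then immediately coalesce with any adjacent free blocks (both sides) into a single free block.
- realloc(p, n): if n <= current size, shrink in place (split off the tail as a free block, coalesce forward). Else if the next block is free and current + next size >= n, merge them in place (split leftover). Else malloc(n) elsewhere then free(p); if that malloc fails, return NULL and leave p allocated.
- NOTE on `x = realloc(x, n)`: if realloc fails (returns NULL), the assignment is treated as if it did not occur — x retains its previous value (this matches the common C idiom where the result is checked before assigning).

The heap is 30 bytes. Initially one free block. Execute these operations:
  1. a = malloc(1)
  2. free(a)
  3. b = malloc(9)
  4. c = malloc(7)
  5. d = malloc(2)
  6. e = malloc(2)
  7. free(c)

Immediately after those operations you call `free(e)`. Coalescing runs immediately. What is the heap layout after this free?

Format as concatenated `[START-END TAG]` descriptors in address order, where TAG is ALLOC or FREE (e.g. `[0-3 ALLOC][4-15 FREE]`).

Op 1: a = malloc(1) -> a = 0; heap: [0-0 ALLOC][1-29 FREE]
Op 2: free(a) -> (freed a); heap: [0-29 FREE]
Op 3: b = malloc(9) -> b = 0; heap: [0-8 ALLOC][9-29 FREE]
Op 4: c = malloc(7) -> c = 9; heap: [0-8 ALLOC][9-15 ALLOC][16-29 FREE]
Op 5: d = malloc(2) -> d = 16; heap: [0-8 ALLOC][9-15 ALLOC][16-17 ALLOC][18-29 FREE]
Op 6: e = malloc(2) -> e = 18; heap: [0-8 ALLOC][9-15 ALLOC][16-17 ALLOC][18-19 ALLOC][20-29 FREE]
Op 7: free(c) -> (freed c); heap: [0-8 ALLOC][9-15 FREE][16-17 ALLOC][18-19 ALLOC][20-29 FREE]
free(e): e = 18 -> block [18-19 ALLOC]; mark free, coalesce with adjacent free neighbors -> [0-8 ALLOC][9-15 FREE][16-17 ALLOC][18-29 FREE]

Answer: [0-8 ALLOC][9-15 FREE][16-17 ALLOC][18-29 FREE]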